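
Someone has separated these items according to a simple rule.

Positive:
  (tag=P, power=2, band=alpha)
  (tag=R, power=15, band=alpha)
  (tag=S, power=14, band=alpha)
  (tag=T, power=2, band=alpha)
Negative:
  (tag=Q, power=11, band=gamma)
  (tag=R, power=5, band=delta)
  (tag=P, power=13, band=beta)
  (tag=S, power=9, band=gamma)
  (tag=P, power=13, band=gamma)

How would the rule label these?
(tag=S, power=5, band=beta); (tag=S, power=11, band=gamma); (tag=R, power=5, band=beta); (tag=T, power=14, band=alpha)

Negative, Negative, Negative, Positive

The distinguishing property — band is alpha — holds for all the 'Positive' cases and none of the 'Negative' cases.
Negative: (tag=S, power=5, band=beta), since band is beta.
Negative: (tag=S, power=11, band=gamma), since band is gamma.
Negative: (tag=R, power=5, band=beta), since band is beta.
Positive: (tag=T, power=14, band=alpha), since band is alpha.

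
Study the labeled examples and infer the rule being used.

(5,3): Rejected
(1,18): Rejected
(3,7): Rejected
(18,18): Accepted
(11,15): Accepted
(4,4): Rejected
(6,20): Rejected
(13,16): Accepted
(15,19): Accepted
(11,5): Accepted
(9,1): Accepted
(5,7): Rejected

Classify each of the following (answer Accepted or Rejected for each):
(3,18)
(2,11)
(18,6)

The simplest hypothesis consistent with all the labels is: first ≥ 7.
(3,18) — first 3, hence Rejected. (2,11) — first 2, hence Rejected. (18,6) — first 18, hence Accepted.

Rejected, Rejected, Accepted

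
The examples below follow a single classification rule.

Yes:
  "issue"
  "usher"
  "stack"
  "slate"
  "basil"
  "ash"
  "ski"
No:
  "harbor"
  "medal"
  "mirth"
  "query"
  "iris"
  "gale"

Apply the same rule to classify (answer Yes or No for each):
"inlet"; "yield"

The pattern is that an item is 'Yes' exactly when: odd length AND contains 's'.

No, No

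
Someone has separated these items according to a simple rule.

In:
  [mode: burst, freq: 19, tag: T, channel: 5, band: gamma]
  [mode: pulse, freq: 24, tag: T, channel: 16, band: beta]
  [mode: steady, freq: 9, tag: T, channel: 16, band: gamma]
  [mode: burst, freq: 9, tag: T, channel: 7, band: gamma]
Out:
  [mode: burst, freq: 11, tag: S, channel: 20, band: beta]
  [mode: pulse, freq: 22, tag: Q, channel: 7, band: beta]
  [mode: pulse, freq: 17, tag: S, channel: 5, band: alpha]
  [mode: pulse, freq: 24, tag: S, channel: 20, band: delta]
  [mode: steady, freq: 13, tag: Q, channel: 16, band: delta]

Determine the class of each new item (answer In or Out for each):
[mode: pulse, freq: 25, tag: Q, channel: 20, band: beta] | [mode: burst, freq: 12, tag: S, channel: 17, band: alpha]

One predicate separates the groups cleanly: tag is T.
[mode: pulse, freq: 25, tag: Q, channel: 20, band: beta] → tag is Q → Out.
[mode: burst, freq: 12, tag: S, channel: 17, band: alpha] → tag is S → Out.

Out, Out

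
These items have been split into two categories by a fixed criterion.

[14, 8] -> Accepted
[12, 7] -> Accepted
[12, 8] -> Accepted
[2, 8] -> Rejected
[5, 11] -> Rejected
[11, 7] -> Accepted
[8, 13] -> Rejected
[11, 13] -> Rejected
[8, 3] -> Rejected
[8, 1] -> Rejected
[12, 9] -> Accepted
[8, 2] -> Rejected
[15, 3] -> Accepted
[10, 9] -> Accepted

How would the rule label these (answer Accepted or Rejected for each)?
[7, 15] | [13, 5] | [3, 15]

The classifier is using: first > second AND sum ≥ 16.

Rejected, Accepted, Rejected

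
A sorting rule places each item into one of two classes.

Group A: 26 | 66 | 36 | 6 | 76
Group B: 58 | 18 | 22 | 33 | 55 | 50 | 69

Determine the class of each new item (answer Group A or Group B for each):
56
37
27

Group A, Group B, Group B

All 'Group A' examples share one property — ends in digit 6 — and every 'Group B' example lacks it.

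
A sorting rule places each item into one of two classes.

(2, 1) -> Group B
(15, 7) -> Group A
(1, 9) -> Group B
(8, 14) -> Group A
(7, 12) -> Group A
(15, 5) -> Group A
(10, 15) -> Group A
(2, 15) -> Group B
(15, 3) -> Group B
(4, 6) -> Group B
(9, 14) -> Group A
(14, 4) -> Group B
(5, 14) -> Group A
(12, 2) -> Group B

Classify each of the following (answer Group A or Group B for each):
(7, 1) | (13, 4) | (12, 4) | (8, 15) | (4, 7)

Group B, Group B, Group B, Group A, Group B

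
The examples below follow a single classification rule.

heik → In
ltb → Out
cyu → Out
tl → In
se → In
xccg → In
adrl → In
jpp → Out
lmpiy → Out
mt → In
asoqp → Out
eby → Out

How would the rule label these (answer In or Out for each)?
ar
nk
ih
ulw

All 'In' examples share one property — even length — and every 'Out' example lacks it.
ar → length 2 → In. nk → length 2 → In. ih → length 2 → In. ulw → length 3 → Out.

In, In, In, Out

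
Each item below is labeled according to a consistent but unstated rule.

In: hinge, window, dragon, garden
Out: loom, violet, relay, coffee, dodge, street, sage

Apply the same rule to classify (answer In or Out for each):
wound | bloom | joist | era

A rule that fits every label: contains 'n' — true of each 'In' example, false of each 'Out' one.
wound — has 'n', hence In. bloom — no 'n', hence Out. joist — no 'n', hence Out. era — no 'n', hence Out.

In, Out, Out, Out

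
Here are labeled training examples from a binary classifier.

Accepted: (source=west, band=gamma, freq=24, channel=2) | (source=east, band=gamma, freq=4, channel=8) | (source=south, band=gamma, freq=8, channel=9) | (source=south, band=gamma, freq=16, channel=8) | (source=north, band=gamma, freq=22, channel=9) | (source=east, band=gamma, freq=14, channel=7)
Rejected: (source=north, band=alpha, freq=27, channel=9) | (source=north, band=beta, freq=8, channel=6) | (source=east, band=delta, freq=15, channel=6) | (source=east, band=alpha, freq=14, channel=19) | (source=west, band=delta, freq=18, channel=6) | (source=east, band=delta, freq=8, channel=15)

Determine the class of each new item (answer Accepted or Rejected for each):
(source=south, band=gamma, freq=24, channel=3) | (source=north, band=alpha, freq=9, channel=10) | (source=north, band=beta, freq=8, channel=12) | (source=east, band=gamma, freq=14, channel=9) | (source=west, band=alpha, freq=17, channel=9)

A rule that fits every label: band is gamma — true of each 'Accepted' example, false of each 'Rejected' one.
(source=south, band=gamma, freq=24, channel=3): Accepted (band is gamma).
(source=north, band=alpha, freq=9, channel=10): Rejected (band is alpha).
(source=north, band=beta, freq=8, channel=12): Rejected (band is beta).
(source=east, band=gamma, freq=14, channel=9): Accepted (band is gamma).
(source=west, band=alpha, freq=17, channel=9): Rejected (band is alpha).

Accepted, Rejected, Rejected, Accepted, Rejected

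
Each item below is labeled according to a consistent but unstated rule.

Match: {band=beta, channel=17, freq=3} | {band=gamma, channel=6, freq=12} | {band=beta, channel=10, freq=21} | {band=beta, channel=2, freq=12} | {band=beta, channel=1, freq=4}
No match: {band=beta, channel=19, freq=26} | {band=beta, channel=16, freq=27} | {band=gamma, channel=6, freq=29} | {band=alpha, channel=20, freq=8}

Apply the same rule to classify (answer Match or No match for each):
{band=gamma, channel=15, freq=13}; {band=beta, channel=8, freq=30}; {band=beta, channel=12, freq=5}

Match, No match, Match

The pattern is that an item is 'Match' exactly when: freq ≤ 21 AND channel ≤ 17.
{band=gamma, channel=15, freq=13}: freq = 13, channel = 15, meets the rule → Match.
{band=beta, channel=8, freq=30}: freq = 30, channel = 8, lacks this property → No match.
{band=beta, channel=12, freq=5}: freq = 5, channel = 12, meets the rule → Match.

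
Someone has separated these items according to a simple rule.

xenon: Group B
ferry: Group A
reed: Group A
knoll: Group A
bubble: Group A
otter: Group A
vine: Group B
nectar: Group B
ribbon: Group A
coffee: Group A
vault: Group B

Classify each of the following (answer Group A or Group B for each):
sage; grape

All 'Group A' examples share one property — has a double letter — and every 'Group B' example lacks it.
Group B: sage, since no doubled letter. Group B: grape, since no doubled letter.

Group B, Group B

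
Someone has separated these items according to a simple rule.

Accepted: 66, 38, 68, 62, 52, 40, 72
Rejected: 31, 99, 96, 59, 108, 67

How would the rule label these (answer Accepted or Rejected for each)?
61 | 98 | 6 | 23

The distinguishing property — even AND at most 72 — holds for all the 'Accepted' cases and none of the 'Rejected' cases.
Rejected: 61, since 61 is odd, 61 ≤ 72.
Rejected: 98, since 98 is even, 98 > 72.
Accepted: 6, since 6 is even, 6 ≤ 72.
Rejected: 23, since 23 is odd, 23 ≤ 72.

Rejected, Rejected, Accepted, Rejected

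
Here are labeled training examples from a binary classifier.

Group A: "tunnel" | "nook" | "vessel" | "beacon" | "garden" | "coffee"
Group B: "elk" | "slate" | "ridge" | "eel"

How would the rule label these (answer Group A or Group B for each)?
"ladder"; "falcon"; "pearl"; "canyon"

Group A, Group A, Group B, Group A

All 'Group A' examples share one property — even length — and every 'Group B' example lacks it.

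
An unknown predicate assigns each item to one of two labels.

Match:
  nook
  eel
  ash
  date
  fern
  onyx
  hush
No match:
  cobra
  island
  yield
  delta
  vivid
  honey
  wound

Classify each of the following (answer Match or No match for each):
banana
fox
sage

No match, Match, Match

A rule that fits every label: length ≤ 4 — true of each 'Match' example, false of each 'No match' one.
banana — length 6, hence No match.
fox — length 3, hence Match.
sage — length 4, hence Match.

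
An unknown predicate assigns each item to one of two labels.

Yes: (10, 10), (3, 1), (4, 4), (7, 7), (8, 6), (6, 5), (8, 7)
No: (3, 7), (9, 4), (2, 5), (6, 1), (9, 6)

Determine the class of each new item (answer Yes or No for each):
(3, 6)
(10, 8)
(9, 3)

No, Yes, No

A rule that fits every label: |first − second| ≤ 2 — true of each 'Yes' example, false of each 'No' one.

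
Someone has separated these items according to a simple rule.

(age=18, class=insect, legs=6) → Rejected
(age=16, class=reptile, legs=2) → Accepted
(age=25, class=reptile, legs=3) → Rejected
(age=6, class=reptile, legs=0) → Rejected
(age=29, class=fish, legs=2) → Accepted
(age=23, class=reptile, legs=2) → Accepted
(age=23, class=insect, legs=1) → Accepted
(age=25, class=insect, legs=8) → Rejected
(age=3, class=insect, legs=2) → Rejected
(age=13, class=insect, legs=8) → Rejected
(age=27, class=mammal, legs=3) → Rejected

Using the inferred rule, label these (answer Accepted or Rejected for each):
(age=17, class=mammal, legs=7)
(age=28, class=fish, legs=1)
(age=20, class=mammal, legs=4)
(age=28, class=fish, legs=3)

The simplest hypothesis consistent with all the labels is: legs ≤ 2 AND age ≥ 13.
(age=17, class=mammal, legs=7) — legs = 7, age = 17, hence Rejected.
(age=28, class=fish, legs=1) — legs = 1, age = 28, hence Accepted.
(age=20, class=mammal, legs=4) — legs = 4, age = 20, hence Rejected.
(age=28, class=fish, legs=3) — legs = 3, age = 28, hence Rejected.

Rejected, Accepted, Rejected, Rejected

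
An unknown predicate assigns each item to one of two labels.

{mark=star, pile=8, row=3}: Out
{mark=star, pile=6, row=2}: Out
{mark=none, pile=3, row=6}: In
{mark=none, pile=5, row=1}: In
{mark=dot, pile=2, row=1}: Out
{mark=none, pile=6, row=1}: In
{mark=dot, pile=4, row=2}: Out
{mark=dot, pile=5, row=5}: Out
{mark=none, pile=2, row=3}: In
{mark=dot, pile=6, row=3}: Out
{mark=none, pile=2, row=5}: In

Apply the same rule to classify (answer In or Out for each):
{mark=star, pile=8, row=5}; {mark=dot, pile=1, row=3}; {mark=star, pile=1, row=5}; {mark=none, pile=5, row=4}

Checking candidate rules against both groups, what survives is: mark is none.

Out, Out, Out, In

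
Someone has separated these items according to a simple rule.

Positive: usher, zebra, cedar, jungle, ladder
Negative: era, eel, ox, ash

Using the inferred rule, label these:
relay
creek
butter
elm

One predicate separates the groups cleanly: length ≥ 5.
relay → length 5 → Positive. creek → length 5 → Positive. butter → length 6 → Positive. elm → length 3 → Negative.

Positive, Positive, Positive, Negative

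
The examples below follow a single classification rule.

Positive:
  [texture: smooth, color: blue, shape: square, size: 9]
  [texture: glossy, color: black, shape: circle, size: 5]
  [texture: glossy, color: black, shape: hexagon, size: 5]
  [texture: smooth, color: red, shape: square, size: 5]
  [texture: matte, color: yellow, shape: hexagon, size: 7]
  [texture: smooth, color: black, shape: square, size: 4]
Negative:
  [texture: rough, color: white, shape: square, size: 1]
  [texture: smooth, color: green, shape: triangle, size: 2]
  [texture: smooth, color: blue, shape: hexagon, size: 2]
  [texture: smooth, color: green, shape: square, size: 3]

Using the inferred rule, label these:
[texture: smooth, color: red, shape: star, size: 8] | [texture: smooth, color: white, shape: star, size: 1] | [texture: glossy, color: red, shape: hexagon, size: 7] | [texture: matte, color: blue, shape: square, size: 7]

Rule: size ≥ 4. This holds for each 'Positive' example and fails for each 'Negative' one.
[texture: smooth, color: red, shape: star, size: 8]: size = 8, fits → Positive. [texture: smooth, color: white, shape: star, size: 1]: size = 1, does not satisfy this → Negative. [texture: glossy, color: red, shape: hexagon, size: 7]: size = 7, fits → Positive. [texture: matte, color: blue, shape: square, size: 7]: size = 7, fits → Positive.

Positive, Negative, Positive, Positive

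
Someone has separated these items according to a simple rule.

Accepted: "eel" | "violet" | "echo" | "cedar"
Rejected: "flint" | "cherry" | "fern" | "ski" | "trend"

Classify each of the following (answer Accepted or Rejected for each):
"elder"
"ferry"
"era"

The simplest hypothesis consistent with all the labels is: has ≥ 2 vowels.
Accepted: "elder", since 2 vowels.
Rejected: "ferry", since 1 vowel.
Accepted: "era", since 2 vowels.

Accepted, Rejected, Accepted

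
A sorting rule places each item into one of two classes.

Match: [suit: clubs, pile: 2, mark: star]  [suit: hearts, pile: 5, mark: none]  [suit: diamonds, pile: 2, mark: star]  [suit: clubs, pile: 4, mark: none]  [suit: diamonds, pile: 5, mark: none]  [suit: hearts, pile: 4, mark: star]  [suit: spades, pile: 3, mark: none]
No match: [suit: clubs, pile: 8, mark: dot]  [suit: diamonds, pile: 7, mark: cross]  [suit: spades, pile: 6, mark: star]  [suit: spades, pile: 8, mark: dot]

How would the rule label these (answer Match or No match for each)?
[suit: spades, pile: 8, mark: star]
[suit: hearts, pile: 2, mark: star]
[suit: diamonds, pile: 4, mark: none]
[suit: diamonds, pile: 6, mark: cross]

Every 'Match' example satisfies: pile ≤ 5. None of the 'No match' examples do.
No match: [suit: spades, pile: 8, mark: star], since pile = 8. Match: [suit: hearts, pile: 2, mark: star], since pile = 2. Match: [suit: diamonds, pile: 4, mark: none], since pile = 4. No match: [suit: diamonds, pile: 6, mark: cross], since pile = 6.

No match, Match, Match, No match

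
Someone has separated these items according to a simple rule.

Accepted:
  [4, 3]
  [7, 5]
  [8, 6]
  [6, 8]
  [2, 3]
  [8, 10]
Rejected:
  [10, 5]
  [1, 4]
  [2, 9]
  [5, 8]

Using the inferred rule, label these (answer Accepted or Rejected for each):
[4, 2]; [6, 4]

Rule: |first − second| ≤ 2. This holds for each 'Accepted' example and fails for each 'Rejected' one.
[4, 2]: Accepted (|4−2| = 2).
[6, 4]: Accepted (|6−4| = 2).

Accepted, Accepted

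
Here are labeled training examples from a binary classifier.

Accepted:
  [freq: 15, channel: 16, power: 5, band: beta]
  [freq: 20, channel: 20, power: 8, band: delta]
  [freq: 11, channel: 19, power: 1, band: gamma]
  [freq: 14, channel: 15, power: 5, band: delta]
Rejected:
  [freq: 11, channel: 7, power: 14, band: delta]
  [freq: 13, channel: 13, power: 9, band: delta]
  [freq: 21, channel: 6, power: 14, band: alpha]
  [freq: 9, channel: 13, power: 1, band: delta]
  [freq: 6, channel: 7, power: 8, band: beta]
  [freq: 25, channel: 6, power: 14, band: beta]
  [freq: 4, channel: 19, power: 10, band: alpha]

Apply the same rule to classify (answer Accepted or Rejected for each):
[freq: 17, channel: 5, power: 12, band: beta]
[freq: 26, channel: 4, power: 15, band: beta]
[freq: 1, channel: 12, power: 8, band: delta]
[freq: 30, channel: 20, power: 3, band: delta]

The rule appears to be: power ≤ 8 AND freq ≥ 11.
[freq: 17, channel: 5, power: 12, band: beta]: power = 12, freq = 17 — does not pass, so Rejected.
[freq: 26, channel: 4, power: 15, band: beta]: power = 15, freq = 26 — does not pass, so Rejected.
[freq: 1, channel: 12, power: 8, band: delta]: power = 8, freq = 1 — does not pass, so Rejected.
[freq: 30, channel: 20, power: 3, band: delta]: power = 3, freq = 30 — fits, so Accepted.

Rejected, Rejected, Rejected, Accepted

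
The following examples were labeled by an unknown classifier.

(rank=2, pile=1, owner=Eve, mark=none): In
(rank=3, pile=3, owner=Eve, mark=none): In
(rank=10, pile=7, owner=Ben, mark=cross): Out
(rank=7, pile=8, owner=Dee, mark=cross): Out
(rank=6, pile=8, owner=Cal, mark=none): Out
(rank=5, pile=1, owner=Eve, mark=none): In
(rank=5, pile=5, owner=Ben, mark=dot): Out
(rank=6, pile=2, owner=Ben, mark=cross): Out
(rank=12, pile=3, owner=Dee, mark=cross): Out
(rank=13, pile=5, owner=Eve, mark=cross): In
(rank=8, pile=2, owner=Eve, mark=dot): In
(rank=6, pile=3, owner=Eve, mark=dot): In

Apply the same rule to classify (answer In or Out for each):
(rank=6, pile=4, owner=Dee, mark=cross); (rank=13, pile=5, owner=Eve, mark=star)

The simplest hypothesis consistent with all the labels is: owner is Eve.

Out, In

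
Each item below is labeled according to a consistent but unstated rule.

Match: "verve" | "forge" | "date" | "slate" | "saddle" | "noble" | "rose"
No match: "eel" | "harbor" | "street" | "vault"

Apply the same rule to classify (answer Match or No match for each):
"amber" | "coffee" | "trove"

Rule: ends with 'e'. This holds for each 'Match' example and fails for each 'No match' one.
"amber": ends with 'r', doesn't match → No match. "coffee": ends with 'e', meets the rule → Match. "trove": ends with 'e', meets the rule → Match.

No match, Match, Match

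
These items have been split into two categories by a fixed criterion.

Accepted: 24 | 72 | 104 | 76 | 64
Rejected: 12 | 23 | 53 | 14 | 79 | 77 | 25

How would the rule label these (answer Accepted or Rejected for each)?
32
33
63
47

Accepted, Rejected, Rejected, Rejected

One predicate separates the groups cleanly: even AND at least 23.
32 — 32 is even, 32 ≥ 23, hence Accepted. 33 — 33 is odd, 33 ≥ 23, hence Rejected. 63 — 63 is odd, 63 ≥ 23, hence Rejected. 47 — 47 is odd, 47 ≥ 23, hence Rejected.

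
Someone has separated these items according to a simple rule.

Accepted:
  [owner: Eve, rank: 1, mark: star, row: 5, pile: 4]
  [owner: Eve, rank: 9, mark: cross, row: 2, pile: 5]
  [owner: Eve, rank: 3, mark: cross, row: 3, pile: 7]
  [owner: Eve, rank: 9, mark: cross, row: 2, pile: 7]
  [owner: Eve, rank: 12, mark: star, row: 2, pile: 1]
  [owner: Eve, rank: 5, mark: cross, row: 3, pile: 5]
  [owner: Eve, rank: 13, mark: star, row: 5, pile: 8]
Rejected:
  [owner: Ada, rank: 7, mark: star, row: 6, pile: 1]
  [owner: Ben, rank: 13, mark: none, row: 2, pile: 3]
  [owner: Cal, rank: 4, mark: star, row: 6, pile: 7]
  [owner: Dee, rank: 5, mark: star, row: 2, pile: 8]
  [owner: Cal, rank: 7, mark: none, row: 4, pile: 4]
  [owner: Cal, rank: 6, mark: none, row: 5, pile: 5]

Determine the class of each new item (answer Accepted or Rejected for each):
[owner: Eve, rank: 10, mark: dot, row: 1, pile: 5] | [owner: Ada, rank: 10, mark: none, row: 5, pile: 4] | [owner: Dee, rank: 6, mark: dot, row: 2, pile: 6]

'Accepted' ⟺ owner is Eve.
[owner: Eve, rank: 10, mark: dot, row: 1, pile: 5] — owner is Eve, hence Accepted.
[owner: Ada, rank: 10, mark: none, row: 5, pile: 4] — owner is Ada, hence Rejected.
[owner: Dee, rank: 6, mark: dot, row: 2, pile: 6] — owner is Dee, hence Rejected.

Accepted, Rejected, Rejected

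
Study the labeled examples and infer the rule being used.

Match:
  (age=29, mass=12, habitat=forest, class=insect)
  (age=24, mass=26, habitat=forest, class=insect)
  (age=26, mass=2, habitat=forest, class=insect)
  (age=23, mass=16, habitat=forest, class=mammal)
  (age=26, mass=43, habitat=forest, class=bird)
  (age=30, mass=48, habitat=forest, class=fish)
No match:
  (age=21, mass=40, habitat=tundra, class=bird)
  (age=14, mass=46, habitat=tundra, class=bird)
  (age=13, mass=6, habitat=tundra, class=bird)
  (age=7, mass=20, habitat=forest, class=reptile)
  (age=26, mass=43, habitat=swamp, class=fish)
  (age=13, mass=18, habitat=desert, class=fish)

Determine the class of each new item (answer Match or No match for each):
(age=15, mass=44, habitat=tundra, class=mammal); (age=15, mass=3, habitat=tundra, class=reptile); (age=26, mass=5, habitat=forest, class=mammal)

All 'Match' examples share one property — habitat is forest AND age ≥ 13 — and every 'No match' example lacks it.
(age=15, mass=44, habitat=tundra, class=mammal) → habitat is tundra, age = 15 → No match.
(age=15, mass=3, habitat=tundra, class=reptile) → habitat is tundra, age = 15 → No match.
(age=26, mass=5, habitat=forest, class=mammal) → habitat is forest, age = 26 → Match.

No match, No match, Match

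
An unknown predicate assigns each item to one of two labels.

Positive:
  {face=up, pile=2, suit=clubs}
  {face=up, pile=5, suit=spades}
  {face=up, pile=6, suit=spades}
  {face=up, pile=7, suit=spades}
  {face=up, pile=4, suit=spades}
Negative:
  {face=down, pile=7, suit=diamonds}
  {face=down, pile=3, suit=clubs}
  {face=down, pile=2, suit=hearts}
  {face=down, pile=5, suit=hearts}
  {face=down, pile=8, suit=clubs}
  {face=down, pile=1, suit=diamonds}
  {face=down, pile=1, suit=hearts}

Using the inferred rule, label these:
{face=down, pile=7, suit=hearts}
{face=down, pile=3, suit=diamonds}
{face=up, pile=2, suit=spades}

A rule that fits every label: face is up — true of each 'Positive' example, false of each 'Negative' one.
{face=down, pile=7, suit=hearts} — face is down, hence Negative.
{face=down, pile=3, suit=diamonds} — face is down, hence Negative.
{face=up, pile=2, suit=spades} — face is up, hence Positive.

Negative, Negative, Positive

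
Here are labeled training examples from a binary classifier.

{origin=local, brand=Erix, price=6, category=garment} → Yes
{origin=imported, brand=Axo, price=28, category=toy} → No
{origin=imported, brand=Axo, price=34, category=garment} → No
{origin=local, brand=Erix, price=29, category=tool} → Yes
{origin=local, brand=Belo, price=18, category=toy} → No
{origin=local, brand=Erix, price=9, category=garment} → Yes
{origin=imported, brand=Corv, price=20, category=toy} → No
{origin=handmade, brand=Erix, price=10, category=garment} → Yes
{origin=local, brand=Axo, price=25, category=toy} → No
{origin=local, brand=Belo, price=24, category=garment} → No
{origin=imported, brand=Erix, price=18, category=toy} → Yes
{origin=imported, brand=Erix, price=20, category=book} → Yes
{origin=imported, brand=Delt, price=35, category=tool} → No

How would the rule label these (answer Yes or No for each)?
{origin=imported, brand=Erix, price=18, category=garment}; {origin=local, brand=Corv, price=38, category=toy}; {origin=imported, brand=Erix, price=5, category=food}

The classifier is using: brand is Erix.
{origin=imported, brand=Erix, price=18, category=garment} → brand is Erix → Yes.
{origin=local, brand=Corv, price=38, category=toy} → brand is Corv → No.
{origin=imported, brand=Erix, price=5, category=food} → brand is Erix → Yes.

Yes, No, Yes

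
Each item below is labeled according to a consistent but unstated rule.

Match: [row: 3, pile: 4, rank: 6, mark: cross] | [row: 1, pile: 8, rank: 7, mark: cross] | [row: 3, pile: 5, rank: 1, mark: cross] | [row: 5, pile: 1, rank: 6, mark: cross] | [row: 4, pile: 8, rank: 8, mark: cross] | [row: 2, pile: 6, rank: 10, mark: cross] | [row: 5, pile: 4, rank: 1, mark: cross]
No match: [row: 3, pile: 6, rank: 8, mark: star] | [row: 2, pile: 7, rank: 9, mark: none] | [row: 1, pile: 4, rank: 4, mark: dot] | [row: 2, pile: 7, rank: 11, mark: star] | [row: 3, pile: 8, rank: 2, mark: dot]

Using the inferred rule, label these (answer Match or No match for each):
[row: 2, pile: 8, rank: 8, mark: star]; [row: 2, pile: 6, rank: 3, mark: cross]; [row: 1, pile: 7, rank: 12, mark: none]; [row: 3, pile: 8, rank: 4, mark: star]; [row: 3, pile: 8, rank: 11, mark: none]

All 'Match' examples share one property — mark is cross — and every 'No match' example lacks it.
[row: 2, pile: 8, rank: 8, mark: star]: No match (mark is star). [row: 2, pile: 6, rank: 3, mark: cross]: Match (mark is cross). [row: 1, pile: 7, rank: 12, mark: none]: No match (mark is none). [row: 3, pile: 8, rank: 4, mark: star]: No match (mark is star). [row: 3, pile: 8, rank: 11, mark: none]: No match (mark is none).

No match, Match, No match, No match, No match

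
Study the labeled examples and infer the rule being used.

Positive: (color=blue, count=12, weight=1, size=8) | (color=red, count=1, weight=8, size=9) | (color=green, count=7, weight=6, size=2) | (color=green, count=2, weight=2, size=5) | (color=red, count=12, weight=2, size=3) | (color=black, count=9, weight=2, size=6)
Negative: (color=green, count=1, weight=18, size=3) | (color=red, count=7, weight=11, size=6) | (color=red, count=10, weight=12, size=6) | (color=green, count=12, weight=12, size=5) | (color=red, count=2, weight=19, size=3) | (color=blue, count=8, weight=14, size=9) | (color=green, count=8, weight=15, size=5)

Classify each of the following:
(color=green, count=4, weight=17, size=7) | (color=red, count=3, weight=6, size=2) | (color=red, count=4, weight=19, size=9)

The simplest hypothesis consistent with all the labels is: weight ≤ 8.
(color=green, count=4, weight=17, size=7): Negative (weight = 17).
(color=red, count=3, weight=6, size=2): Positive (weight = 6).
(color=red, count=4, weight=19, size=9): Negative (weight = 19).

Negative, Positive, Negative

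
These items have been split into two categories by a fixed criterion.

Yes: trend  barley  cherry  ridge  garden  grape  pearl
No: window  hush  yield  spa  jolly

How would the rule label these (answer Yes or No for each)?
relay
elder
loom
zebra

Yes, Yes, No, Yes

All 'Yes' examples share one property — contains 'r' — and every 'No' example lacks it.
relay: Yes (has 'r'). elder: Yes (has 'r'). loom: No (no 'r'). zebra: Yes (has 'r').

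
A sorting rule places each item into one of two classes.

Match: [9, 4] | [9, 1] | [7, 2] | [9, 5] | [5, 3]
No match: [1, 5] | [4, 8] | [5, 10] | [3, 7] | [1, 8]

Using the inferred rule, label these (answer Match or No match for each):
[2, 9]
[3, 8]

No match, No match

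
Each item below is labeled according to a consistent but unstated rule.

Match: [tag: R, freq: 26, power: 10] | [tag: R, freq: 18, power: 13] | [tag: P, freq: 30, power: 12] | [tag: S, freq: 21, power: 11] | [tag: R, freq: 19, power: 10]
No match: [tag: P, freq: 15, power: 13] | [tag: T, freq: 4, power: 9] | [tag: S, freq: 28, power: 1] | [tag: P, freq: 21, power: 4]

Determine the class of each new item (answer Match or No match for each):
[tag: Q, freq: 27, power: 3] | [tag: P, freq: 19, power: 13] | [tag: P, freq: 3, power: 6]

The classifier is using: freq ≥ 18 AND power ≥ 9.
[tag: Q, freq: 27, power: 3]: No match (freq = 27, power = 3). [tag: P, freq: 19, power: 13]: Match (freq = 19, power = 13). [tag: P, freq: 3, power: 6]: No match (freq = 3, power = 6).

No match, Match, No match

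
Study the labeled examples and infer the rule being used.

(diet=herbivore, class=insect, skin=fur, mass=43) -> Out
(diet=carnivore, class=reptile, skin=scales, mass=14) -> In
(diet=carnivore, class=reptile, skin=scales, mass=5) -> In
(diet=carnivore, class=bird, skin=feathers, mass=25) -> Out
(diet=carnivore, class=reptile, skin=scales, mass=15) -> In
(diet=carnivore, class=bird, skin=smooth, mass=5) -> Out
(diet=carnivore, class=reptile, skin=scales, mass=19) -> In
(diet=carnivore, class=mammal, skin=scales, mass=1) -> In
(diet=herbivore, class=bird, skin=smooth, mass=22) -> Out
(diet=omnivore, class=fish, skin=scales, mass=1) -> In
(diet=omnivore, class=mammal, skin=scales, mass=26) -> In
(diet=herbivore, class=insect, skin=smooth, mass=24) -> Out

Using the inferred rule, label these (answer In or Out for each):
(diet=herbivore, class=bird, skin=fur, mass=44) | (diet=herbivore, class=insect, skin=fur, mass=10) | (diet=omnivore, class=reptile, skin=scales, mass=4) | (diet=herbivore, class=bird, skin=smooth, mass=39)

Out, Out, In, Out

The common property of the 'In' items is: skin is scales. No 'Out' item has it.
(diet=herbivore, class=bird, skin=fur, mass=44) → skin is fur → Out. (diet=herbivore, class=insect, skin=fur, mass=10) → skin is fur → Out. (diet=omnivore, class=reptile, skin=scales, mass=4) → skin is scales → In. (diet=herbivore, class=bird, skin=smooth, mass=39) → skin is smooth → Out.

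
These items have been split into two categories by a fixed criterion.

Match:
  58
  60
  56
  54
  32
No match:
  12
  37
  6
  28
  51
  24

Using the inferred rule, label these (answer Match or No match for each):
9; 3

No match, No match

The distinguishing property — even AND at least 32 — holds for all the 'Match' cases and none of the 'No match' cases.
9: 9 is odd, 9 < 32 — fails the rule, so No match.
3: 3 is odd, 3 < 32 — fails the rule, so No match.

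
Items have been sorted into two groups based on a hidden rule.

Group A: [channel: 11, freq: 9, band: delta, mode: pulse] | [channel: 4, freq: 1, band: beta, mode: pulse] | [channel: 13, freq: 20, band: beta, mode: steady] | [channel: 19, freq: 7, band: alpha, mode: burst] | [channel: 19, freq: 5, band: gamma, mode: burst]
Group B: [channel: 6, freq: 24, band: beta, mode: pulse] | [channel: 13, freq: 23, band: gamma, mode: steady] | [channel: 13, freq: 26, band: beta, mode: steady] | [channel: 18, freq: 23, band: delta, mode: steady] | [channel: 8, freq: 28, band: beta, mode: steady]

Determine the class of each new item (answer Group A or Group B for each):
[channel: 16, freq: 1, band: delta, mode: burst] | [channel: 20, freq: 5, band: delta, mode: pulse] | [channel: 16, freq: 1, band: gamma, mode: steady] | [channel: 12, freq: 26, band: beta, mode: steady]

All 'Group A' examples share one property — freq ≤ 20 — and every 'Group B' example lacks it.
[channel: 16, freq: 1, band: delta, mode: burst]: freq = 1, has this property → Group A. [channel: 20, freq: 5, band: delta, mode: pulse]: freq = 5, has this property → Group A. [channel: 16, freq: 1, band: gamma, mode: steady]: freq = 1, has this property → Group A. [channel: 12, freq: 26, band: beta, mode: steady]: freq = 26, does not fit → Group B.

Group A, Group A, Group A, Group B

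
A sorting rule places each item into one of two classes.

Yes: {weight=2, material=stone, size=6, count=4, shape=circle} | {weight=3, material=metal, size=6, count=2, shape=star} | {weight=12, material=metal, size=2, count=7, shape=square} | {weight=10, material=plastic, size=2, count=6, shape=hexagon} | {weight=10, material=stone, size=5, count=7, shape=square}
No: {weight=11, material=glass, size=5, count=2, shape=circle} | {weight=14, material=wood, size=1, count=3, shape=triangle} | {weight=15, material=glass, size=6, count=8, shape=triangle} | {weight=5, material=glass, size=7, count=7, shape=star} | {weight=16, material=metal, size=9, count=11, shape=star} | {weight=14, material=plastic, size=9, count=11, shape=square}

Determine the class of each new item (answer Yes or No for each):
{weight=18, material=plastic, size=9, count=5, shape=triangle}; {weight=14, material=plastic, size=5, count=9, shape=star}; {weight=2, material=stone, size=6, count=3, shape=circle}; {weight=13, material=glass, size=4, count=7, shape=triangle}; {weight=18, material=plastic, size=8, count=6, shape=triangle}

A rule that fits every label: material is not glass AND weight ≤ 12 — true of each 'Yes' example, false of each 'No' one.
{weight=18, material=plastic, size=9, count=5, shape=triangle} — material is plastic, weight = 18, hence No.
{weight=14, material=plastic, size=5, count=9, shape=star} — material is plastic, weight = 14, hence No.
{weight=2, material=stone, size=6, count=3, shape=circle} — material is stone, weight = 2, hence Yes.
{weight=13, material=glass, size=4, count=7, shape=triangle} — material is glass, weight = 13, hence No.
{weight=18, material=plastic, size=8, count=6, shape=triangle} — material is plastic, weight = 18, hence No.

No, No, Yes, No, No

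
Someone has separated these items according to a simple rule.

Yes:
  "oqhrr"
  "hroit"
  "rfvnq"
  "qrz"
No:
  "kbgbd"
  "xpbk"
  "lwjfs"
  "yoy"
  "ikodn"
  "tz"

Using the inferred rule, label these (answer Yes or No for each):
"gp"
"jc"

The distinguishing property — contains 'r' — holds for all the 'Yes' cases and none of the 'No' cases.
"gp": no 'r', does not satisfy this → No. "jc": no 'r', does not satisfy this → No.

No, No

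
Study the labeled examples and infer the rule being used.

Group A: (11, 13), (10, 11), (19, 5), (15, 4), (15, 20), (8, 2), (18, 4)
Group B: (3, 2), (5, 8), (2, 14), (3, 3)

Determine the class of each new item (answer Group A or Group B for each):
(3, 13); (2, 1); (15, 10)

Group B, Group B, Group A

The pattern is that an item is 'Group A' exactly when: first ≥ 8.
(3, 13) → first 3 → Group B. (2, 1) → first 2 → Group B. (15, 10) → first 15 → Group A.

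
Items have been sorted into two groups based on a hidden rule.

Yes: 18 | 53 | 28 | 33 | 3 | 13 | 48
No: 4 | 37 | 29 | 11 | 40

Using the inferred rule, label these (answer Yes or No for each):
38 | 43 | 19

Yes, Yes, No

The simplest hypothesis consistent with all the labels is: ≡ 3 (mod 5).
38: Yes (38 mod 5 = 3).
43: Yes (43 mod 5 = 3).
19: No (19 mod 5 = 4).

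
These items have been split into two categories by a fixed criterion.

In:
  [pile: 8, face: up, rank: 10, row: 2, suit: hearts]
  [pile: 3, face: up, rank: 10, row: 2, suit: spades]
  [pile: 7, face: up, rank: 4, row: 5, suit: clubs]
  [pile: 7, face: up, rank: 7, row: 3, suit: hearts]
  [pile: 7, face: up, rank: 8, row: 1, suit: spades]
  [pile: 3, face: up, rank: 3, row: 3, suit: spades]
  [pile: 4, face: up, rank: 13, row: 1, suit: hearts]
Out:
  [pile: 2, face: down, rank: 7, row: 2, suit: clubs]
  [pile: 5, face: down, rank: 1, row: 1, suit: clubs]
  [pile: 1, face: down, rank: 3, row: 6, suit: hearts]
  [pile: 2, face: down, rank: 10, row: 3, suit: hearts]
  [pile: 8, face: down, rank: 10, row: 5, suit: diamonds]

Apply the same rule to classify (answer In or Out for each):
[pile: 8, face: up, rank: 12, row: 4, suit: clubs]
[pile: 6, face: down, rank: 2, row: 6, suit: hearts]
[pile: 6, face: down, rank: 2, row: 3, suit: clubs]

In, Out, Out

The distinguishing property — face is up — holds for all the 'In' cases and none of the 'Out' cases.
In: [pile: 8, face: up, rank: 12, row: 4, suit: clubs], since face is up. Out: [pile: 6, face: down, rank: 2, row: 6, suit: hearts], since face is down. Out: [pile: 6, face: down, rank: 2, row: 3, suit: clubs], since face is down.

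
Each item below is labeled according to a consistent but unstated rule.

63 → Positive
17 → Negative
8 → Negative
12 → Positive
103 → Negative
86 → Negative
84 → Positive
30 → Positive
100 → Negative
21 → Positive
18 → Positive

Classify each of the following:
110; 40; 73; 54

Negative, Negative, Negative, Positive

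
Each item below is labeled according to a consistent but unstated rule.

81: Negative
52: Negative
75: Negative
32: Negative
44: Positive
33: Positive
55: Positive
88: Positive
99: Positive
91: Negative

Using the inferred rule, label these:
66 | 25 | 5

Positive, Negative, Negative

A rule that fits every label: multiple of 11 — true of each 'Positive' example, false of each 'Negative' one.
66: 66 = 11·6, has this property → Positive. 25: 25 = 11·2 + 3, does not fit → Negative. 5: 5 = 11·0 + 5, does not fit → Negative.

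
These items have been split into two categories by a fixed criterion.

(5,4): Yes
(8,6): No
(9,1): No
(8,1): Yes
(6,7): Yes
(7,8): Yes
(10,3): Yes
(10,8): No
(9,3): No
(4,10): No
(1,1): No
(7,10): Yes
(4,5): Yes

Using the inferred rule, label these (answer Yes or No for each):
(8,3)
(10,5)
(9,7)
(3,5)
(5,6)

All 'Yes' examples share one property — sum is odd — and every 'No' example lacks it.

Yes, Yes, No, No, Yes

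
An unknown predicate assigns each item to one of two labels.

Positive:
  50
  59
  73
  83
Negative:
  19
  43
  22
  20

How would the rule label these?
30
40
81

Rule: at least 50. This holds for each 'Positive' example and fails for each 'Negative' one.

Negative, Negative, Positive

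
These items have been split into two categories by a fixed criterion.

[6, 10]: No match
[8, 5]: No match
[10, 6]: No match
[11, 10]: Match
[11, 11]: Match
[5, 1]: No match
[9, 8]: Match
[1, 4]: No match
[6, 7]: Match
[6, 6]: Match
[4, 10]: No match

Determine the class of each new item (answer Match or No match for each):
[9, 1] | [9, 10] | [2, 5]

The pattern is that an item is 'Match' exactly when: |first − second| ≤ 1.

No match, Match, No match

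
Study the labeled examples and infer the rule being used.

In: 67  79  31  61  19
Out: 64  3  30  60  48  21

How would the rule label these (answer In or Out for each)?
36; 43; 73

'In' ⟺ ≡ 1 (mod 6).
36: Out (36 mod 6 = 0).
43: In (43 mod 6 = 1).
73: In (73 mod 6 = 1).

Out, In, In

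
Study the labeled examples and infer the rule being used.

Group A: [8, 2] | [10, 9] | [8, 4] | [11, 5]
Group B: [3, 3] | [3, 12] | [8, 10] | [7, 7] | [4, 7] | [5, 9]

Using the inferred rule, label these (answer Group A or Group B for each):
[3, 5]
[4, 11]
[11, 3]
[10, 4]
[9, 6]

Group B, Group B, Group A, Group A, Group A

A rule that fits every label: first > second — true of each 'Group A' example, false of each 'Group B' one.
[3, 5] → 3 < 5 → Group B. [4, 11] → 4 < 11 → Group B. [11, 3] → 11 > 3 → Group A. [10, 4] → 10 > 4 → Group A. [9, 6] → 9 > 6 → Group A.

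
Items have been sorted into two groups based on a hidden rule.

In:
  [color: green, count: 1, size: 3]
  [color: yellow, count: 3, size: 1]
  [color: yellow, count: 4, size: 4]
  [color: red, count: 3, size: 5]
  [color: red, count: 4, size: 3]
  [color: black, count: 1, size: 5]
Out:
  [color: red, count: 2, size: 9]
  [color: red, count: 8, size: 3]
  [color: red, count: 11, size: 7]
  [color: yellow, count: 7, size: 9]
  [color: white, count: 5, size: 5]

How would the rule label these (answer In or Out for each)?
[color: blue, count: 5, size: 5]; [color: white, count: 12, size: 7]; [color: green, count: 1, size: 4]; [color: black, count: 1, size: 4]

Out, Out, In, In

One predicate separates the groups cleanly: count ≤ 4 AND size ≤ 5.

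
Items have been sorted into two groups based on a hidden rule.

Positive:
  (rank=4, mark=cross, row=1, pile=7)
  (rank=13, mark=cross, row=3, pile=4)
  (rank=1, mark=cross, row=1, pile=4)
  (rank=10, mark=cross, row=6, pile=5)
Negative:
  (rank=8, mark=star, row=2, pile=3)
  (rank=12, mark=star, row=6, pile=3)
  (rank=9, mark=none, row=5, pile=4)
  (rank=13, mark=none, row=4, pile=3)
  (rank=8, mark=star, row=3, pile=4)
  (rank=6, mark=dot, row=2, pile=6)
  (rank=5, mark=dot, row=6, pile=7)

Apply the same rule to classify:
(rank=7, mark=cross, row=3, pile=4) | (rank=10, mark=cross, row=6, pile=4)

Positive, Positive

Comparing the two groups points to one rule — mark is cross.
(rank=7, mark=cross, row=3, pile=4): mark is cross, matches → Positive. (rank=10, mark=cross, row=6, pile=4): mark is cross, matches → Positive.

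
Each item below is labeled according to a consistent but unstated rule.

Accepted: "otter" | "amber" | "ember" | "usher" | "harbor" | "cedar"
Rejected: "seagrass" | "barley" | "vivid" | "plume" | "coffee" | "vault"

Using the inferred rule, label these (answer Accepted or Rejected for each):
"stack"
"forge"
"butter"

The rule appears to be: ends with 'r'.

Rejected, Rejected, Accepted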